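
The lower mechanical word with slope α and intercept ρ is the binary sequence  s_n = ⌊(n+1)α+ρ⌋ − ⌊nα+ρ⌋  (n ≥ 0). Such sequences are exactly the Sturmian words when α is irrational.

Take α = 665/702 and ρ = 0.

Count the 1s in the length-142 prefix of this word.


134

#1s = Σ_{n=0}^{141} s_n = Σ_{n=0}^{141} (⌊(n+1)α+ρ⌋ − ⌊nα+ρ⌋)
the sum telescopes: every ⌊nα+ρ⌋ with 0 < n < 142 appears once with + and once with −, leaving ⌊142α+ρ⌋ − ⌊0·α+ρ⌋
142α + ρ = (142·665) / 702 = 94430/702
ρ = 0/702
⌊94430/702⌋ = 134,  ⌊0/702⌋ = 0
#1s = 134 − 0 = 134


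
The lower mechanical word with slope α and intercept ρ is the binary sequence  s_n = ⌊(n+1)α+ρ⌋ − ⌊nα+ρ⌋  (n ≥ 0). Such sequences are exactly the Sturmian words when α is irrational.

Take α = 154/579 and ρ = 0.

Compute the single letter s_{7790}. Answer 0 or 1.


1

(n+1)α + ρ = (7791·154) / 579 = 1199814/579
nα + ρ     = (7790·154) / 579 = 1199660/579
⌊1199814/579⌋ = 2072,  ⌊1199660/579⌋ = 2071
s_{7790} = 2072 − 2071 = 1


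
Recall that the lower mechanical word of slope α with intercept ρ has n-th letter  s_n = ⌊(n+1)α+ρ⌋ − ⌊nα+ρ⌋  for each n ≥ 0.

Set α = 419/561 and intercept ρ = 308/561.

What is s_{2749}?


1

(n+1)α + ρ = (2750·419 + 308) / 561 = 1152558/561
nα + ρ     = (2749·419 + 308) / 561 = 1152139/561
⌊1152558/561⌋ = 2054,  ⌊1152139/561⌋ = 2053
s_{2749} = 2054 − 2053 = 1


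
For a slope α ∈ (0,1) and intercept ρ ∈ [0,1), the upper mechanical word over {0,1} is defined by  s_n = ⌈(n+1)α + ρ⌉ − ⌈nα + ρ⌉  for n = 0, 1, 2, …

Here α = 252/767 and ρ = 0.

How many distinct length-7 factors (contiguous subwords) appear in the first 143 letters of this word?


t_n = ⌈(n·252)/767⌉ for n = 0 … 143:
  n=0…9: ⌈0/767⌉=0 ⌈252/767⌉=1 ⌈504/767⌉=1 ⌈756/767⌉=1 ⌈1008/767⌉=2 ⌈1260/767⌉=2 ⌈1512/767⌉=2 ⌈1764/767⌉=3 ⌈2016/767⌉=3 ⌈2268/767⌉=3
  n=10…19: ⌈2520/767⌉=4 ⌈2772/767⌉=4 ⌈3024/767⌉=4 ⌈3276/767⌉=5 ⌈3528/767⌉=5 ⌈3780/767⌉=5 ⌈4032/767⌉=6 ⌈4284/767⌉=6 ⌈4536/767⌉=6 ⌈4788/767⌉=7
  n=20…29: ⌈5040/767⌉=7 ⌈5292/767⌉=7 ⌈5544/767⌉=8 ⌈5796/767⌉=8 ⌈6048/767⌉=8 ⌈6300/767⌉=9 ⌈6552/767⌉=9 ⌈6804/767⌉=9 ⌈7056/767⌉=10 ⌈7308/767⌉=10
  n=30…39: ⌈7560/767⌉=10 ⌈7812/767⌉=11 ⌈8064/767⌉=11 ⌈8316/767⌉=11 ⌈8568/767⌉=12 ⌈8820/767⌉=12 ⌈9072/767⌉=12 ⌈9324/767⌉=13 ⌈9576/767⌉=13 ⌈9828/767⌉=13
  n=40…49: ⌈10080/767⌉=14 ⌈10332/767⌉=14 ⌈10584/767⌉=14 ⌈10836/767⌉=15 ⌈11088/767⌉=15 ⌈11340/767⌉=15 ⌈11592/767⌉=16 ⌈11844/767⌉=16 ⌈12096/767⌉=16 ⌈12348/767⌉=17
  n=50…59: ⌈12600/767⌉=17 ⌈12852/767⌉=17 ⌈13104/767⌉=18 ⌈13356/767⌉=18 ⌈13608/767⌉=18 ⌈13860/767⌉=19 ⌈14112/767⌉=19 ⌈14364/767⌉=19 ⌈14616/767⌉=20 ⌈14868/767⌉=20
  n=60…69: ⌈15120/767⌉=20 ⌈15372/767⌉=21 ⌈15624/767⌉=21 ⌈15876/767⌉=21 ⌈16128/767⌉=22 ⌈16380/767⌉=22 ⌈16632/767⌉=22 ⌈16884/767⌉=23 ⌈17136/767⌉=23 ⌈17388/767⌉=23
  n=70…79: ⌈17640/767⌉=23 ⌈17892/767⌉=24 ⌈18144/767⌉=24 ⌈18396/767⌉=24 ⌈18648/767⌉=25 ⌈18900/767⌉=25 ⌈19152/767⌉=25 ⌈19404/767⌉=26 ⌈19656/767⌉=26 ⌈19908/767⌉=26
  n=80…89: ⌈20160/767⌉=27 ⌈20412/767⌉=27 ⌈20664/767⌉=27 ⌈20916/767⌉=28 ⌈21168/767⌉=28 ⌈21420/767⌉=28 ⌈21672/767⌉=29 ⌈21924/767⌉=29 ⌈22176/767⌉=29 ⌈22428/767⌉=30
  n=90…99: ⌈22680/767⌉=30 ⌈22932/767⌉=30 ⌈23184/767⌉=31 ⌈23436/767⌉=31 ⌈23688/767⌉=31 ⌈23940/767⌉=32 ⌈24192/767⌉=32 ⌈24444/767⌉=32 ⌈24696/767⌉=33 ⌈24948/767⌉=33
  n=100…109: ⌈25200/767⌉=33 ⌈25452/767⌉=34 ⌈25704/767⌉=34 ⌈25956/767⌉=34 ⌈26208/767⌉=35 ⌈26460/767⌉=35 ⌈26712/767⌉=35 ⌈26964/767⌉=36 ⌈27216/767⌉=36 ⌈27468/767⌉=36
  n=110…119: ⌈27720/767⌉=37 ⌈27972/767⌉=37 ⌈28224/767⌉=37 ⌈28476/767⌉=38 ⌈28728/767⌉=38 ⌈28980/767⌉=38 ⌈29232/767⌉=39 ⌈29484/767⌉=39 ⌈29736/767⌉=39 ⌈29988/767⌉=40
  n=120…129: ⌈30240/767⌉=40 ⌈30492/767⌉=40 ⌈30744/767⌉=41 ⌈30996/767⌉=41 ⌈31248/767⌉=41 ⌈31500/767⌉=42 ⌈31752/767⌉=42 ⌈32004/767⌉=42 ⌈32256/767⌉=43 ⌈32508/767⌉=43
  n=130…139: ⌈32760/767⌉=43 ⌈33012/767⌉=44 ⌈33264/767⌉=44 ⌈33516/767⌉=44 ⌈33768/767⌉=45 ⌈34020/767⌉=45 ⌈34272/767⌉=45 ⌈34524/767⌉=46 ⌈34776/767⌉=46 ⌈35028/767⌉=46
  n=140…143: ⌈35280/767⌉=46 ⌈35532/767⌉=47 ⌈35784/767⌉=47 ⌈36036/767⌉=47
s_n = t_(n+1) − t_n for n = 0 … 142 gives
prefix = 10010010010010010010010010010010010010010010010010010010010010010010001001001001001001001001001001001001001001001001001001001001001001001000100
slide a length-7 window over [0..6] … [136..142] (137 windows); first occurrence of each distinct factor:
  [  0..  6] 1001001
  [  1..  7] 0010010
  [  2..  8] 0100100
  [ 63.. 69] 1001000
  [ 64.. 70] 0010001
  [ 65.. 71] 0100010
  [ 66.. 72] 1000100
  [ 67.. 73] 0001001
  (the other 129 windows repeat one of these)
distinct factors: {0001001, 0010001, 0010010, 0100010, 0100100, 1000100, 1001000, 1001001}
count = 8  (Sturmian bound for length 7 is 8)

8


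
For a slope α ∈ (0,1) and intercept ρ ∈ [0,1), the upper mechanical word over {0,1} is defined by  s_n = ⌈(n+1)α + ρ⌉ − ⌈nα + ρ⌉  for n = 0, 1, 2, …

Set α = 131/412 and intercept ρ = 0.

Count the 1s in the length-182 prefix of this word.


#1s = Σ_{n=0}^{181} s_n = Σ_{n=0}^{181} (⌈(n+1)α+ρ⌉ − ⌈nα+ρ⌉)
the sum telescopes: every ⌈nα+ρ⌉ with 0 < n < 182 appears once with + and once with −, leaving ⌈182α+ρ⌉ − ⌈0·α+ρ⌉
182α + ρ = (182·131) / 412 = 23842/412
ρ = 0/412
⌈23842/412⌉ = 58,  ⌈0/412⌉ = 0
#1s = 58 − 0 = 58

58


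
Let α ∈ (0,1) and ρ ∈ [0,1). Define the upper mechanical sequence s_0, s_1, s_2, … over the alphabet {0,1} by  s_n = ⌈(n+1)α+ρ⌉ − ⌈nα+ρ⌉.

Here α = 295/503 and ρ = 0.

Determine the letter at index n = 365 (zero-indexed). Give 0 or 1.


0

(n+1)α + ρ = (366·295) / 503 = 107970/503
nα + ρ     = (365·295) / 503 = 107675/503
⌈107970/503⌉ = 215,  ⌈107675/503⌉ = 215
s_{365} = 215 − 215 = 0


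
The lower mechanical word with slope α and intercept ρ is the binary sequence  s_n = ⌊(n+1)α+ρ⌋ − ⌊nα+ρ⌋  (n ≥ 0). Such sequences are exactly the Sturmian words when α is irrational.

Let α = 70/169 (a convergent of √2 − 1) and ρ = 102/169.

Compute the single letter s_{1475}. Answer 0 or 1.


0

(n+1)α + ρ = (1476·70 + 102) / 169 = 103422/169
nα + ρ     = (1475·70 + 102) / 169 = 103352/169
⌊103422/169⌋ = 611,  ⌊103352/169⌋ = 611
s_{1475} = 611 − 611 = 0


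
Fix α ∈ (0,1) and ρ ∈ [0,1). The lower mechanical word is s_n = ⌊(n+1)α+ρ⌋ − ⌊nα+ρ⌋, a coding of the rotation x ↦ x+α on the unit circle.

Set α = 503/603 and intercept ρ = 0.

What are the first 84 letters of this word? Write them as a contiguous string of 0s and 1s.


011111011111011111011111011111011111011111011111011111011111011111011111011111011111

n=0: ⌊(1·503)/603⌋ − ⌊(0·503)/603⌋ = ⌊503/603⌋ − ⌊0/603⌋ = 0 − 0 = 0
n=1: ⌊(2·503)/603⌋ − ⌊(1·503)/603⌋ = ⌊1006/603⌋ − ⌊503/603⌋ = 1 − 0 = 1
n=2: ⌊(3·503)/603⌋ − ⌊(2·503)/603⌋ = ⌊1509/603⌋ − ⌊1006/603⌋ = 2 − 1 = 1
n=3: ⌊(4·503)/603⌋ − ⌊(3·503)/603⌋ = ⌊2012/603⌋ − ⌊1509/603⌋ = 3 − 2 = 1
n=4: ⌊(5·503)/603⌋ − ⌊(4·503)/603⌋ = ⌊2515/603⌋ − ⌊2012/603⌋ = 4 − 3 = 1
n=5: ⌊(6·503)/603⌋ − ⌊(5·503)/603⌋ = ⌊3018/603⌋ − ⌊2515/603⌋ = 5 − 4 = 1
n=6: ⌊(7·503)/603⌋ − ⌊(6·503)/603⌋ = ⌊3521/603⌋ − ⌊3018/603⌋ = 5 − 5 = 0
n=7: ⌊(8·503)/603⌋ − ⌊(7·503)/603⌋ = ⌊4024/603⌋ − ⌊3521/603⌋ = 6 − 5 = 1
n=8: ⌊(9·503)/603⌋ − ⌊(8·503)/603⌋ = ⌊4527/603⌋ − ⌊4024/603⌋ = 7 − 6 = 1
n=9: ⌊(10·503)/603⌋ − ⌊(9·503)/603⌋ = ⌊5030/603⌋ − ⌊4527/603⌋ = 8 − 7 = 1
n=10: ⌊(11·503)/603⌋ − ⌊(10·503)/603⌋ = ⌊5533/603⌋ − ⌊5030/603⌋ = 9 − 8 = 1
n=11: ⌊(12·503)/603⌋ − ⌊(11·503)/603⌋ = ⌊6036/603⌋ − ⌊5533/603⌋ = 10 − 9 = 1
n=12: ⌊(13·503)/603⌋ − ⌊(12·503)/603⌋ = ⌊6539/603⌋ − ⌊6036/603⌋ = 10 − 10 = 0
n=13: ⌊(14·503)/603⌋ − ⌊(13·503)/603⌋ = ⌊7042/603⌋ − ⌊6539/603⌋ = 11 − 10 = 1
n=14: ⌊(15·503)/603⌋ − ⌊(14·503)/603⌋ = ⌊7545/603⌋ − ⌊7042/603⌋ = 12 − 11 = 1
n=15: ⌊(16·503)/603⌋ − ⌊(15·503)/603⌋ = ⌊8048/603⌋ − ⌊7545/603⌋ = 13 − 12 = 1
n=16: ⌊(17·503)/603⌋ − ⌊(16·503)/603⌋ = ⌊8551/603⌋ − ⌊8048/603⌋ = 14 − 13 = 1
n=17: ⌊(18·503)/603⌋ − ⌊(17·503)/603⌋ = ⌊9054/603⌋ − ⌊8551/603⌋ = 15 − 14 = 1
n=18: ⌊(19·503)/603⌋ − ⌊(18·503)/603⌋ = ⌊9557/603⌋ − ⌊9054/603⌋ = 15 − 15 = 0
n=19: ⌊(20·503)/603⌋ − ⌊(19·503)/603⌋ = ⌊10060/603⌋ − ⌊9557/603⌋ = 16 − 15 = 1
n=20: ⌊(21·503)/603⌋ − ⌊(20·503)/603⌋ = ⌊10563/603⌋ − ⌊10060/603⌋ = 17 − 16 = 1
n=21: ⌊(22·503)/603⌋ − ⌊(21·503)/603⌋ = ⌊11066/603⌋ − ⌊10563/603⌋ = 18 − 17 = 1
n=22: ⌊(23·503)/603⌋ − ⌊(22·503)/603⌋ = ⌊11569/603⌋ − ⌊11066/603⌋ = 19 − 18 = 1
n=23: ⌊(24·503)/603⌋ − ⌊(23·503)/603⌋ = ⌊12072/603⌋ − ⌊11569/603⌋ = 20 − 19 = 1
n=24: ⌊(25·503)/603⌋ − ⌊(24·503)/603⌋ = ⌊12575/603⌋ − ⌊12072/603⌋ = 20 − 20 = 0
n=25: ⌊(26·503)/603⌋ − ⌊(25·503)/603⌋ = ⌊13078/603⌋ − ⌊12575/603⌋ = 21 − 20 = 1
n=26: ⌊(27·503)/603⌋ − ⌊(26·503)/603⌋ = ⌊13581/603⌋ − ⌊13078/603⌋ = 22 − 21 = 1
n=27: ⌊(28·503)/603⌋ − ⌊(27·503)/603⌋ = ⌊14084/603⌋ − ⌊13581/603⌋ = 23 − 22 = 1
n=28: ⌊(29·503)/603⌋ − ⌊(28·503)/603⌋ = ⌊14587/603⌋ − ⌊14084/603⌋ = 24 − 23 = 1
n=29: ⌊(30·503)/603⌋ − ⌊(29·503)/603⌋ = ⌊15090/603⌋ − ⌊14587/603⌋ = 25 − 24 = 1
n=30: ⌊(31·503)/603⌋ − ⌊(30·503)/603⌋ = ⌊15593/603⌋ − ⌊15090/603⌋ = 25 − 25 = 0
n=31: ⌊(32·503)/603⌋ − ⌊(31·503)/603⌋ = ⌊16096/603⌋ − ⌊15593/603⌋ = 26 − 25 = 1
n=32: ⌊(33·503)/603⌋ − ⌊(32·503)/603⌋ = ⌊16599/603⌋ − ⌊16096/603⌋ = 27 − 26 = 1
n=33: ⌊(34·503)/603⌋ − ⌊(33·503)/603⌋ = ⌊17102/603⌋ − ⌊16599/603⌋ = 28 − 27 = 1
n=34: ⌊(35·503)/603⌋ − ⌊(34·503)/603⌋ = ⌊17605/603⌋ − ⌊17102/603⌋ = 29 − 28 = 1
n=35: ⌊(36·503)/603⌋ − ⌊(35·503)/603⌋ = ⌊18108/603⌋ − ⌊17605/603⌋ = 30 − 29 = 1
n=36: ⌊(37·503)/603⌋ − ⌊(36·503)/603⌋ = ⌊18611/603⌋ − ⌊18108/603⌋ = 30 − 30 = 0
n=37: ⌊(38·503)/603⌋ − ⌊(37·503)/603⌋ = ⌊19114/603⌋ − ⌊18611/603⌋ = 31 − 30 = 1
n=38: ⌊(39·503)/603⌋ − ⌊(38·503)/603⌋ = ⌊19617/603⌋ − ⌊19114/603⌋ = 32 − 31 = 1
n=39: ⌊(40·503)/603⌋ − ⌊(39·503)/603⌋ = ⌊20120/603⌋ − ⌊19617/603⌋ = 33 − 32 = 1
n=40: ⌊(41·503)/603⌋ − ⌊(40·503)/603⌋ = ⌊20623/603⌋ − ⌊20120/603⌋ = 34 − 33 = 1
n=41: ⌊(42·503)/603⌋ − ⌊(41·503)/603⌋ = ⌊21126/603⌋ − ⌊20623/603⌋ = 35 − 34 = 1
n=42: ⌊(43·503)/603⌋ − ⌊(42·503)/603⌋ = ⌊21629/603⌋ − ⌊21126/603⌋ = 35 − 35 = 0
n=43: ⌊(44·503)/603⌋ − ⌊(43·503)/603⌋ = ⌊22132/603⌋ − ⌊21629/603⌋ = 36 − 35 = 1
n=44: ⌊(45·503)/603⌋ − ⌊(44·503)/603⌋ = ⌊22635/603⌋ − ⌊22132/603⌋ = 37 − 36 = 1
n=45: ⌊(46·503)/603⌋ − ⌊(45·503)/603⌋ = ⌊23138/603⌋ − ⌊22635/603⌋ = 38 − 37 = 1
n=46: ⌊(47·503)/603⌋ − ⌊(46·503)/603⌋ = ⌊23641/603⌋ − ⌊23138/603⌋ = 39 − 38 = 1
n=47: ⌊(48·503)/603⌋ − ⌊(47·503)/603⌋ = ⌊24144/603⌋ − ⌊23641/603⌋ = 40 − 39 = 1
n=48: ⌊(49·503)/603⌋ − ⌊(48·503)/603⌋ = ⌊24647/603⌋ − ⌊24144/603⌋ = 40 − 40 = 0
n=49: ⌊(50·503)/603⌋ − ⌊(49·503)/603⌋ = ⌊25150/603⌋ − ⌊24647/603⌋ = 41 − 40 = 1
n=50: ⌊(51·503)/603⌋ − ⌊(50·503)/603⌋ = ⌊25653/603⌋ − ⌊25150/603⌋ = 42 − 41 = 1
n=51: ⌊(52·503)/603⌋ − ⌊(51·503)/603⌋ = ⌊26156/603⌋ − ⌊25653/603⌋ = 43 − 42 = 1
n=52: ⌊(53·503)/603⌋ − ⌊(52·503)/603⌋ = ⌊26659/603⌋ − ⌊26156/603⌋ = 44 − 43 = 1
n=53: ⌊(54·503)/603⌋ − ⌊(53·503)/603⌋ = ⌊27162/603⌋ − ⌊26659/603⌋ = 45 − 44 = 1
n=54: ⌊(55·503)/603⌋ − ⌊(54·503)/603⌋ = ⌊27665/603⌋ − ⌊27162/603⌋ = 45 − 45 = 0
n=55: ⌊(56·503)/603⌋ − ⌊(55·503)/603⌋ = ⌊28168/603⌋ − ⌊27665/603⌋ = 46 − 45 = 1
n=56: ⌊(57·503)/603⌋ − ⌊(56·503)/603⌋ = ⌊28671/603⌋ − ⌊28168/603⌋ = 47 − 46 = 1
n=57: ⌊(58·503)/603⌋ − ⌊(57·503)/603⌋ = ⌊29174/603⌋ − ⌊28671/603⌋ = 48 − 47 = 1
n=58: ⌊(59·503)/603⌋ − ⌊(58·503)/603⌋ = ⌊29677/603⌋ − ⌊29174/603⌋ = 49 − 48 = 1
n=59: ⌊(60·503)/603⌋ − ⌊(59·503)/603⌋ = ⌊30180/603⌋ − ⌊29677/603⌋ = 50 − 49 = 1
n=60: ⌊(61·503)/603⌋ − ⌊(60·503)/603⌋ = ⌊30683/603⌋ − ⌊30180/603⌋ = 50 − 50 = 0
n=61: ⌊(62·503)/603⌋ − ⌊(61·503)/603⌋ = ⌊31186/603⌋ − ⌊30683/603⌋ = 51 − 50 = 1
n=62: ⌊(63·503)/603⌋ − ⌊(62·503)/603⌋ = ⌊31689/603⌋ − ⌊31186/603⌋ = 52 − 51 = 1
n=63: ⌊(64·503)/603⌋ − ⌊(63·503)/603⌋ = ⌊32192/603⌋ − ⌊31689/603⌋ = 53 − 52 = 1
n=64: ⌊(65·503)/603⌋ − ⌊(64·503)/603⌋ = ⌊32695/603⌋ − ⌊32192/603⌋ = 54 − 53 = 1
n=65: ⌊(66·503)/603⌋ − ⌊(65·503)/603⌋ = ⌊33198/603⌋ − ⌊32695/603⌋ = 55 − 54 = 1
n=66: ⌊(67·503)/603⌋ − ⌊(66·503)/603⌋ = ⌊33701/603⌋ − ⌊33198/603⌋ = 55 − 55 = 0
n=67: ⌊(68·503)/603⌋ − ⌊(67·503)/603⌋ = ⌊34204/603⌋ − ⌊33701/603⌋ = 56 − 55 = 1
n=68: ⌊(69·503)/603⌋ − ⌊(68·503)/603⌋ = ⌊34707/603⌋ − ⌊34204/603⌋ = 57 − 56 = 1
n=69: ⌊(70·503)/603⌋ − ⌊(69·503)/603⌋ = ⌊35210/603⌋ − ⌊34707/603⌋ = 58 − 57 = 1
n=70: ⌊(71·503)/603⌋ − ⌊(70·503)/603⌋ = ⌊35713/603⌋ − ⌊35210/603⌋ = 59 − 58 = 1
n=71: ⌊(72·503)/603⌋ − ⌊(71·503)/603⌋ = ⌊36216/603⌋ − ⌊35713/603⌋ = 60 − 59 = 1
n=72: ⌊(73·503)/603⌋ − ⌊(72·503)/603⌋ = ⌊36719/603⌋ − ⌊36216/603⌋ = 60 − 60 = 0
n=73: ⌊(74·503)/603⌋ − ⌊(73·503)/603⌋ = ⌊37222/603⌋ − ⌊36719/603⌋ = 61 − 60 = 1
n=74: ⌊(75·503)/603⌋ − ⌊(74·503)/603⌋ = ⌊37725/603⌋ − ⌊37222/603⌋ = 62 − 61 = 1
n=75: ⌊(76·503)/603⌋ − ⌊(75·503)/603⌋ = ⌊38228/603⌋ − ⌊37725/603⌋ = 63 − 62 = 1
n=76: ⌊(77·503)/603⌋ − ⌊(76·503)/603⌋ = ⌊38731/603⌋ − ⌊38228/603⌋ = 64 − 63 = 1
n=77: ⌊(78·503)/603⌋ − ⌊(77·503)/603⌋ = ⌊39234/603⌋ − ⌊38731/603⌋ = 65 − 64 = 1
n=78: ⌊(79·503)/603⌋ − ⌊(78·503)/603⌋ = ⌊39737/603⌋ − ⌊39234/603⌋ = 65 − 65 = 0
n=79: ⌊(80·503)/603⌋ − ⌊(79·503)/603⌋ = ⌊40240/603⌋ − ⌊39737/603⌋ = 66 − 65 = 1
n=80: ⌊(81·503)/603⌋ − ⌊(80·503)/603⌋ = ⌊40743/603⌋ − ⌊40240/603⌋ = 67 − 66 = 1
n=81: ⌊(82·503)/603⌋ − ⌊(81·503)/603⌋ = ⌊41246/603⌋ − ⌊40743/603⌋ = 68 − 67 = 1
n=82: ⌊(83·503)/603⌋ − ⌊(82·503)/603⌋ = ⌊41749/603⌋ − ⌊41246/603⌋ = 69 − 68 = 1
n=83: ⌊(84·503)/603⌋ − ⌊(83·503)/603⌋ = ⌊42252/603⌋ − ⌊41749/603⌋ = 70 − 69 = 1


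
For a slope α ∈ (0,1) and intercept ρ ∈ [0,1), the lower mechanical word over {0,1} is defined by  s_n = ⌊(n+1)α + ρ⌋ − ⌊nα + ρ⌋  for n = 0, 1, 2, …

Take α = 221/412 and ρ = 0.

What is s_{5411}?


(n+1)α + ρ = (5412·221) / 412 = 1196052/412
nα + ρ     = (5411·221) / 412 = 1195831/412
⌊1196052/412⌋ = 2903,  ⌊1195831/412⌋ = 2902
s_{5411} = 2903 − 2902 = 1

1


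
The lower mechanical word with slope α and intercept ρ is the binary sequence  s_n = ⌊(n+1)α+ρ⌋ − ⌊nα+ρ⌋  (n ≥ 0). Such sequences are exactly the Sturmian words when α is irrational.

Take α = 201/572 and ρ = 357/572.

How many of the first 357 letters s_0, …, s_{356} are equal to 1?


126

#1s = Σ_{n=0}^{356} s_n = Σ_{n=0}^{356} (⌊(n+1)α+ρ⌋ − ⌊nα+ρ⌋)
the sum telescopes: every ⌊nα+ρ⌋ with 0 < n < 357 appears once with + and once with −, leaving ⌊357α+ρ⌋ − ⌊0·α+ρ⌋
357α + ρ = (357·201 + 357) / 572 = 72114/572
ρ = 357/572
⌊72114/572⌋ = 126,  ⌊357/572⌋ = 0
#1s = 126 − 0 = 126


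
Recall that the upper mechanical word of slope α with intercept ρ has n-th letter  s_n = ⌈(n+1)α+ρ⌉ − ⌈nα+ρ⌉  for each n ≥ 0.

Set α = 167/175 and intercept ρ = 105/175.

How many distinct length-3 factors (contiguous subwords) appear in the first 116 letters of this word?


4

t_n = ⌈(n·167+105)/175⌉ for n = 0 … 116:
  n=0…9: ⌈105/175⌉=1 ⌈272/175⌉=2 ⌈439/175⌉=3 ⌈606/175⌉=4 ⌈773/175⌉=5 ⌈940/175⌉=6 ⌈1107/175⌉=7 ⌈1274/175⌉=8 ⌈1441/175⌉=9 ⌈1608/175⌉=10
  n=10…19: ⌈1775/175⌉=11 ⌈1942/175⌉=12 ⌈2109/175⌉=13 ⌈2276/175⌉=14 ⌈2443/175⌉=14 ⌈2610/175⌉=15 ⌈2777/175⌉=16 ⌈2944/175⌉=17 ⌈3111/175⌉=18 ⌈3278/175⌉=19
  n=20…29: ⌈3445/175⌉=20 ⌈3612/175⌉=21 ⌈3779/175⌉=22 ⌈3946/175⌉=23 ⌈4113/175⌉=24 ⌈4280/175⌉=25 ⌈4447/175⌉=26 ⌈4614/175⌉=27 ⌈4781/175⌉=28 ⌈4948/175⌉=29
  n=30…39: ⌈5115/175⌉=30 ⌈5282/175⌉=31 ⌈5449/175⌉=32 ⌈5616/175⌉=33 ⌈5783/175⌉=34 ⌈5950/175⌉=34 ⌈6117/175⌉=35 ⌈6284/175⌉=36 ⌈6451/175⌉=37 ⌈6618/175⌉=38
  n=40…49: ⌈6785/175⌉=39 ⌈6952/175⌉=40 ⌈7119/175⌉=41 ⌈7286/175⌉=42 ⌈7453/175⌉=43 ⌈7620/175⌉=44 ⌈7787/175⌉=45 ⌈7954/175⌉=46 ⌈8121/175⌉=47 ⌈8288/175⌉=48
  n=50…59: ⌈8455/175⌉=49 ⌈8622/175⌉=50 ⌈8789/175⌉=51 ⌈8956/175⌉=52 ⌈9123/175⌉=53 ⌈9290/175⌉=54 ⌈9457/175⌉=55 ⌈9624/175⌉=55 ⌈9791/175⌉=56 ⌈9958/175⌉=57
  n=60…69: ⌈10125/175⌉=58 ⌈10292/175⌉=59 ⌈10459/175⌉=60 ⌈10626/175⌉=61 ⌈10793/175⌉=62 ⌈10960/175⌉=63 ⌈11127/175⌉=64 ⌈11294/175⌉=65 ⌈11461/175⌉=66 ⌈11628/175⌉=67
  n=70…79: ⌈11795/175⌉=68 ⌈11962/175⌉=69 ⌈12129/175⌉=70 ⌈12296/175⌉=71 ⌈12463/175⌉=72 ⌈12630/175⌉=73 ⌈12797/175⌉=74 ⌈12964/175⌉=75 ⌈13131/175⌉=76 ⌈13298/175⌉=76
  n=80…89: ⌈13465/175⌉=77 ⌈13632/175⌉=78 ⌈13799/175⌉=79 ⌈13966/175⌉=80 ⌈14133/175⌉=81 ⌈14300/175⌉=82 ⌈14467/175⌉=83 ⌈14634/175⌉=84 ⌈14801/175⌉=85 ⌈14968/175⌉=86
  n=90…99: ⌈15135/175⌉=87 ⌈15302/175⌉=88 ⌈15469/175⌉=89 ⌈15636/175⌉=90 ⌈15803/175⌉=91 ⌈15970/175⌉=92 ⌈16137/175⌉=93 ⌈16304/175⌉=94 ⌈16471/175⌉=95 ⌈16638/175⌉=96
  n=100…109: ⌈16805/175⌉=97 ⌈16972/175⌉=97 ⌈17139/175⌉=98 ⌈17306/175⌉=99 ⌈17473/175⌉=100 ⌈17640/175⌉=101 ⌈17807/175⌉=102 ⌈17974/175⌉=103 ⌈18141/175⌉=104 ⌈18308/175⌉=105
  n=110…116: ⌈18475/175⌉=106 ⌈18642/175⌉=107 ⌈18809/175⌉=108 ⌈18976/175⌉=109 ⌈19143/175⌉=110 ⌈19310/175⌉=111 ⌈19477/175⌉=112
s_n = t_(n+1) − t_n for n = 0 … 115 gives
prefix = 11111111111110111111111111111111110111111111111111111111011111111111111111111101111111111111111111110111111111111111
slide a length-3 window over [0..2] … [113..115] (114 windows); first occurrence of each distinct factor:
  [  0..  2] 111
  [ 11.. 13] 110
  [ 12.. 14] 101
  [ 13.. 15] 011
  (the other 110 windows repeat one of these)
distinct factors: {011, 101, 110, 111}
count = 4  (Sturmian bound for length 3 is 4)


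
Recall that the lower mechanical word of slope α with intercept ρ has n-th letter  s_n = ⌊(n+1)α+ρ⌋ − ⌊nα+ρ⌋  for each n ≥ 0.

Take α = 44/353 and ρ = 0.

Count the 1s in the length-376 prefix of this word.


#1s = Σ_{n=0}^{375} s_n = Σ_{n=0}^{375} (⌊(n+1)α+ρ⌋ − ⌊nα+ρ⌋)
the sum telescopes: every ⌊nα+ρ⌋ with 0 < n < 376 appears once with + and once with −, leaving ⌊376α+ρ⌋ − ⌊0·α+ρ⌋
376α + ρ = (376·44) / 353 = 16544/353
ρ = 0/353
⌊16544/353⌋ = 46,  ⌊0/353⌋ = 0
#1s = 46 − 0 = 46

46


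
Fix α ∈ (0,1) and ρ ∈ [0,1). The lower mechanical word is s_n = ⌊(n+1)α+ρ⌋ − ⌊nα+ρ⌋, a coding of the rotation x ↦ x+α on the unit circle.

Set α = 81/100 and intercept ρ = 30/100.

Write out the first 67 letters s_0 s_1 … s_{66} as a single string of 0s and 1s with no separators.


n=0: ⌊(1·81+30)/100⌋ − ⌊(0·81+30)/100⌋ = ⌊111/100⌋ − ⌊30/100⌋ = 1 − 0 = 1
n=1: ⌊(2·81+30)/100⌋ − ⌊(1·81+30)/100⌋ = ⌊192/100⌋ − ⌊111/100⌋ = 1 − 1 = 0
n=2: ⌊(3·81+30)/100⌋ − ⌊(2·81+30)/100⌋ = ⌊273/100⌋ − ⌊192/100⌋ = 2 − 1 = 1
n=3: ⌊(4·81+30)/100⌋ − ⌊(3·81+30)/100⌋ = ⌊354/100⌋ − ⌊273/100⌋ = 3 − 2 = 1
n=4: ⌊(5·81+30)/100⌋ − ⌊(4·81+30)/100⌋ = ⌊435/100⌋ − ⌊354/100⌋ = 4 − 3 = 1
n=5: ⌊(6·81+30)/100⌋ − ⌊(5·81+30)/100⌋ = ⌊516/100⌋ − ⌊435/100⌋ = 5 − 4 = 1
n=6: ⌊(7·81+30)/100⌋ − ⌊(6·81+30)/100⌋ = ⌊597/100⌋ − ⌊516/100⌋ = 5 − 5 = 0
n=7: ⌊(8·81+30)/100⌋ − ⌊(7·81+30)/100⌋ = ⌊678/100⌋ − ⌊597/100⌋ = 6 − 5 = 1
n=8: ⌊(9·81+30)/100⌋ − ⌊(8·81+30)/100⌋ = ⌊759/100⌋ − ⌊678/100⌋ = 7 − 6 = 1
n=9: ⌊(10·81+30)/100⌋ − ⌊(9·81+30)/100⌋ = ⌊840/100⌋ − ⌊759/100⌋ = 8 − 7 = 1
n=10: ⌊(11·81+30)/100⌋ − ⌊(10·81+30)/100⌋ = ⌊921/100⌋ − ⌊840/100⌋ = 9 − 8 = 1
n=11: ⌊(12·81+30)/100⌋ − ⌊(11·81+30)/100⌋ = ⌊1002/100⌋ − ⌊921/100⌋ = 10 − 9 = 1
n=12: ⌊(13·81+30)/100⌋ − ⌊(12·81+30)/100⌋ = ⌊1083/100⌋ − ⌊1002/100⌋ = 10 − 10 = 0
n=13: ⌊(14·81+30)/100⌋ − ⌊(13·81+30)/100⌋ = ⌊1164/100⌋ − ⌊1083/100⌋ = 11 − 10 = 1
n=14: ⌊(15·81+30)/100⌋ − ⌊(14·81+30)/100⌋ = ⌊1245/100⌋ − ⌊1164/100⌋ = 12 − 11 = 1
n=15: ⌊(16·81+30)/100⌋ − ⌊(15·81+30)/100⌋ = ⌊1326/100⌋ − ⌊1245/100⌋ = 13 − 12 = 1
n=16: ⌊(17·81+30)/100⌋ − ⌊(16·81+30)/100⌋ = ⌊1407/100⌋ − ⌊1326/100⌋ = 14 − 13 = 1
n=17: ⌊(18·81+30)/100⌋ − ⌊(17·81+30)/100⌋ = ⌊1488/100⌋ − ⌊1407/100⌋ = 14 − 14 = 0
n=18: ⌊(19·81+30)/100⌋ − ⌊(18·81+30)/100⌋ = ⌊1569/100⌋ − ⌊1488/100⌋ = 15 − 14 = 1
n=19: ⌊(20·81+30)/100⌋ − ⌊(19·81+30)/100⌋ = ⌊1650/100⌋ − ⌊1569/100⌋ = 16 − 15 = 1
n=20: ⌊(21·81+30)/100⌋ − ⌊(20·81+30)/100⌋ = ⌊1731/100⌋ − ⌊1650/100⌋ = 17 − 16 = 1
n=21: ⌊(22·81+30)/100⌋ − ⌊(21·81+30)/100⌋ = ⌊1812/100⌋ − ⌊1731/100⌋ = 18 − 17 = 1
n=22: ⌊(23·81+30)/100⌋ − ⌊(22·81+30)/100⌋ = ⌊1893/100⌋ − ⌊1812/100⌋ = 18 − 18 = 0
n=23: ⌊(24·81+30)/100⌋ − ⌊(23·81+30)/100⌋ = ⌊1974/100⌋ − ⌊1893/100⌋ = 19 − 18 = 1
n=24: ⌊(25·81+30)/100⌋ − ⌊(24·81+30)/100⌋ = ⌊2055/100⌋ − ⌊1974/100⌋ = 20 − 19 = 1
n=25: ⌊(26·81+30)/100⌋ − ⌊(25·81+30)/100⌋ = ⌊2136/100⌋ − ⌊2055/100⌋ = 21 − 20 = 1
n=26: ⌊(27·81+30)/100⌋ − ⌊(26·81+30)/100⌋ = ⌊2217/100⌋ − ⌊2136/100⌋ = 22 − 21 = 1
n=27: ⌊(28·81+30)/100⌋ − ⌊(27·81+30)/100⌋ = ⌊2298/100⌋ − ⌊2217/100⌋ = 22 − 22 = 0
n=28: ⌊(29·81+30)/100⌋ − ⌊(28·81+30)/100⌋ = ⌊2379/100⌋ − ⌊2298/100⌋ = 23 − 22 = 1
n=29: ⌊(30·81+30)/100⌋ − ⌊(29·81+30)/100⌋ = ⌊2460/100⌋ − ⌊2379/100⌋ = 24 − 23 = 1
n=30: ⌊(31·81+30)/100⌋ − ⌊(30·81+30)/100⌋ = ⌊2541/100⌋ − ⌊2460/100⌋ = 25 − 24 = 1
n=31: ⌊(32·81+30)/100⌋ − ⌊(31·81+30)/100⌋ = ⌊2622/100⌋ − ⌊2541/100⌋ = 26 − 25 = 1
n=32: ⌊(33·81+30)/100⌋ − ⌊(32·81+30)/100⌋ = ⌊2703/100⌋ − ⌊2622/100⌋ = 27 − 26 = 1
n=33: ⌊(34·81+30)/100⌋ − ⌊(33·81+30)/100⌋ = ⌊2784/100⌋ − ⌊2703/100⌋ = 27 − 27 = 0
n=34: ⌊(35·81+30)/100⌋ − ⌊(34·81+30)/100⌋ = ⌊2865/100⌋ − ⌊2784/100⌋ = 28 − 27 = 1
n=35: ⌊(36·81+30)/100⌋ − ⌊(35·81+30)/100⌋ = ⌊2946/100⌋ − ⌊2865/100⌋ = 29 − 28 = 1
n=36: ⌊(37·81+30)/100⌋ − ⌊(36·81+30)/100⌋ = ⌊3027/100⌋ − ⌊2946/100⌋ = 30 − 29 = 1
n=37: ⌊(38·81+30)/100⌋ − ⌊(37·81+30)/100⌋ = ⌊3108/100⌋ − ⌊3027/100⌋ = 31 − 30 = 1
n=38: ⌊(39·81+30)/100⌋ − ⌊(38·81+30)/100⌋ = ⌊3189/100⌋ − ⌊3108/100⌋ = 31 − 31 = 0
n=39: ⌊(40·81+30)/100⌋ − ⌊(39·81+30)/100⌋ = ⌊3270/100⌋ − ⌊3189/100⌋ = 32 − 31 = 1
n=40: ⌊(41·81+30)/100⌋ − ⌊(40·81+30)/100⌋ = ⌊3351/100⌋ − ⌊3270/100⌋ = 33 − 32 = 1
n=41: ⌊(42·81+30)/100⌋ − ⌊(41·81+30)/100⌋ = ⌊3432/100⌋ − ⌊3351/100⌋ = 34 − 33 = 1
n=42: ⌊(43·81+30)/100⌋ − ⌊(42·81+30)/100⌋ = ⌊3513/100⌋ − ⌊3432/100⌋ = 35 − 34 = 1
n=43: ⌊(44·81+30)/100⌋ − ⌊(43·81+30)/100⌋ = ⌊3594/100⌋ − ⌊3513/100⌋ = 35 − 35 = 0
n=44: ⌊(45·81+30)/100⌋ − ⌊(44·81+30)/100⌋ = ⌊3675/100⌋ − ⌊3594/100⌋ = 36 − 35 = 1
n=45: ⌊(46·81+30)/100⌋ − ⌊(45·81+30)/100⌋ = ⌊3756/100⌋ − ⌊3675/100⌋ = 37 − 36 = 1
n=46: ⌊(47·81+30)/100⌋ − ⌊(46·81+30)/100⌋ = ⌊3837/100⌋ − ⌊3756/100⌋ = 38 − 37 = 1
n=47: ⌊(48·81+30)/100⌋ − ⌊(47·81+30)/100⌋ = ⌊3918/100⌋ − ⌊3837/100⌋ = 39 − 38 = 1
n=48: ⌊(49·81+30)/100⌋ − ⌊(48·81+30)/100⌋ = ⌊3999/100⌋ − ⌊3918/100⌋ = 39 − 39 = 0
n=49: ⌊(50·81+30)/100⌋ − ⌊(49·81+30)/100⌋ = ⌊4080/100⌋ − ⌊3999/100⌋ = 40 − 39 = 1
n=50: ⌊(51·81+30)/100⌋ − ⌊(50·81+30)/100⌋ = ⌊4161/100⌋ − ⌊4080/100⌋ = 41 − 40 = 1
n=51: ⌊(52·81+30)/100⌋ − ⌊(51·81+30)/100⌋ = ⌊4242/100⌋ − ⌊4161/100⌋ = 42 − 41 = 1
n=52: ⌊(53·81+30)/100⌋ − ⌊(52·81+30)/100⌋ = ⌊4323/100⌋ − ⌊4242/100⌋ = 43 − 42 = 1
n=53: ⌊(54·81+30)/100⌋ − ⌊(53·81+30)/100⌋ = ⌊4404/100⌋ − ⌊4323/100⌋ = 44 − 43 = 1
n=54: ⌊(55·81+30)/100⌋ − ⌊(54·81+30)/100⌋ = ⌊4485/100⌋ − ⌊4404/100⌋ = 44 − 44 = 0
n=55: ⌊(56·81+30)/100⌋ − ⌊(55·81+30)/100⌋ = ⌊4566/100⌋ − ⌊4485/100⌋ = 45 − 44 = 1
n=56: ⌊(57·81+30)/100⌋ − ⌊(56·81+30)/100⌋ = ⌊4647/100⌋ − ⌊4566/100⌋ = 46 − 45 = 1
n=57: ⌊(58·81+30)/100⌋ − ⌊(57·81+30)/100⌋ = ⌊4728/100⌋ − ⌊4647/100⌋ = 47 − 46 = 1
n=58: ⌊(59·81+30)/100⌋ − ⌊(58·81+30)/100⌋ = ⌊4809/100⌋ − ⌊4728/100⌋ = 48 − 47 = 1
n=59: ⌊(60·81+30)/100⌋ − ⌊(59·81+30)/100⌋ = ⌊4890/100⌋ − ⌊4809/100⌋ = 48 − 48 = 0
n=60: ⌊(61·81+30)/100⌋ − ⌊(60·81+30)/100⌋ = ⌊4971/100⌋ − ⌊4890/100⌋ = 49 − 48 = 1
n=61: ⌊(62·81+30)/100⌋ − ⌊(61·81+30)/100⌋ = ⌊5052/100⌋ − ⌊4971/100⌋ = 50 − 49 = 1
n=62: ⌊(63·81+30)/100⌋ − ⌊(62·81+30)/100⌋ = ⌊5133/100⌋ − ⌊5052/100⌋ = 51 − 50 = 1
n=63: ⌊(64·81+30)/100⌋ − ⌊(63·81+30)/100⌋ = ⌊5214/100⌋ − ⌊5133/100⌋ = 52 − 51 = 1
n=64: ⌊(65·81+30)/100⌋ − ⌊(64·81+30)/100⌋ = ⌊5295/100⌋ − ⌊5214/100⌋ = 52 − 52 = 0
n=65: ⌊(66·81+30)/100⌋ − ⌊(65·81+30)/100⌋ = ⌊5376/100⌋ − ⌊5295/100⌋ = 53 − 52 = 1
n=66: ⌊(67·81+30)/100⌋ − ⌊(66·81+30)/100⌋ = ⌊5457/100⌋ − ⌊5376/100⌋ = 54 − 53 = 1

1011110111110111101111011110111110111101111011110111110111101111011


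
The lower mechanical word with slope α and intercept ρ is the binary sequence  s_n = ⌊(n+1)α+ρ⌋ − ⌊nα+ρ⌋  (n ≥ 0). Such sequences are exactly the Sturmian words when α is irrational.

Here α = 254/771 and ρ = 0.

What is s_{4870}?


0

(n+1)α + ρ = (4871·254) / 771 = 1237234/771
nα + ρ     = (4870·254) / 771 = 1236980/771
⌊1237234/771⌋ = 1604,  ⌊1236980/771⌋ = 1604
s_{4870} = 1604 − 1604 = 0


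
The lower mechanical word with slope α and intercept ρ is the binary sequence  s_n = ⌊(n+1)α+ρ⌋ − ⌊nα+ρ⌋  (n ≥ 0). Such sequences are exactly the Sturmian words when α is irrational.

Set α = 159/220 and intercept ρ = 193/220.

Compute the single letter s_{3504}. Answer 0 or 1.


1

(n+1)α + ρ = (3505·159 + 193) / 220 = 557488/220
nα + ρ     = (3504·159 + 193) / 220 = 557329/220
⌊557488/220⌋ = 2534,  ⌊557329/220⌋ = 2533
s_{3504} = 2534 − 2533 = 1


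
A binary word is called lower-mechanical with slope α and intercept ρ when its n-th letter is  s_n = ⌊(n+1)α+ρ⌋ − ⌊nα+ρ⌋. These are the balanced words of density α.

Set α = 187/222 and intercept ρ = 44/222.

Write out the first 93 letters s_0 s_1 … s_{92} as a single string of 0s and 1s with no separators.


n=0: ⌊(1·187+44)/222⌋ − ⌊(0·187+44)/222⌋ = ⌊231/222⌋ − ⌊44/222⌋ = 1 − 0 = 1
n=1: ⌊(2·187+44)/222⌋ − ⌊(1·187+44)/222⌋ = ⌊418/222⌋ − ⌊231/222⌋ = 1 − 1 = 0
n=2: ⌊(3·187+44)/222⌋ − ⌊(2·187+44)/222⌋ = ⌊605/222⌋ − ⌊418/222⌋ = 2 − 1 = 1
n=3: ⌊(4·187+44)/222⌋ − ⌊(3·187+44)/222⌋ = ⌊792/222⌋ − ⌊605/222⌋ = 3 − 2 = 1
n=4: ⌊(5·187+44)/222⌋ − ⌊(4·187+44)/222⌋ = ⌊979/222⌋ − ⌊792/222⌋ = 4 − 3 = 1
n=5: ⌊(6·187+44)/222⌋ − ⌊(5·187+44)/222⌋ = ⌊1166/222⌋ − ⌊979/222⌋ = 5 − 4 = 1
n=6: ⌊(7·187+44)/222⌋ − ⌊(6·187+44)/222⌋ = ⌊1353/222⌋ − ⌊1166/222⌋ = 6 − 5 = 1
n=7: ⌊(8·187+44)/222⌋ − ⌊(7·187+44)/222⌋ = ⌊1540/222⌋ − ⌊1353/222⌋ = 6 − 6 = 0
n=8: ⌊(9·187+44)/222⌋ − ⌊(8·187+44)/222⌋ = ⌊1727/222⌋ − ⌊1540/222⌋ = 7 − 6 = 1
n=9: ⌊(10·187+44)/222⌋ − ⌊(9·187+44)/222⌋ = ⌊1914/222⌋ − ⌊1727/222⌋ = 8 − 7 = 1
n=10: ⌊(11·187+44)/222⌋ − ⌊(10·187+44)/222⌋ = ⌊2101/222⌋ − ⌊1914/222⌋ = 9 − 8 = 1
n=11: ⌊(12·187+44)/222⌋ − ⌊(11·187+44)/222⌋ = ⌊2288/222⌋ − ⌊2101/222⌋ = 10 − 9 = 1
n=12: ⌊(13·187+44)/222⌋ − ⌊(12·187+44)/222⌋ = ⌊2475/222⌋ − ⌊2288/222⌋ = 11 − 10 = 1
n=13: ⌊(14·187+44)/222⌋ − ⌊(13·187+44)/222⌋ = ⌊2662/222⌋ − ⌊2475/222⌋ = 11 − 11 = 0
n=14: ⌊(15·187+44)/222⌋ − ⌊(14·187+44)/222⌋ = ⌊2849/222⌋ − ⌊2662/222⌋ = 12 − 11 = 1
n=15: ⌊(16·187+44)/222⌋ − ⌊(15·187+44)/222⌋ = ⌊3036/222⌋ − ⌊2849/222⌋ = 13 − 12 = 1
n=16: ⌊(17·187+44)/222⌋ − ⌊(16·187+44)/222⌋ = ⌊3223/222⌋ − ⌊3036/222⌋ = 14 − 13 = 1
n=17: ⌊(18·187+44)/222⌋ − ⌊(17·187+44)/222⌋ = ⌊3410/222⌋ − ⌊3223/222⌋ = 15 − 14 = 1
n=18: ⌊(19·187+44)/222⌋ − ⌊(18·187+44)/222⌋ = ⌊3597/222⌋ − ⌊3410/222⌋ = 16 − 15 = 1
n=19: ⌊(20·187+44)/222⌋ − ⌊(19·187+44)/222⌋ = ⌊3784/222⌋ − ⌊3597/222⌋ = 17 − 16 = 1
n=20: ⌊(21·187+44)/222⌋ − ⌊(20·187+44)/222⌋ = ⌊3971/222⌋ − ⌊3784/222⌋ = 17 − 17 = 0
n=21: ⌊(22·187+44)/222⌋ − ⌊(21·187+44)/222⌋ = ⌊4158/222⌋ − ⌊3971/222⌋ = 18 − 17 = 1
n=22: ⌊(23·187+44)/222⌋ − ⌊(22·187+44)/222⌋ = ⌊4345/222⌋ − ⌊4158/222⌋ = 19 − 18 = 1
n=23: ⌊(24·187+44)/222⌋ − ⌊(23·187+44)/222⌋ = ⌊4532/222⌋ − ⌊4345/222⌋ = 20 − 19 = 1
n=24: ⌊(25·187+44)/222⌋ − ⌊(24·187+44)/222⌋ = ⌊4719/222⌋ − ⌊4532/222⌋ = 21 − 20 = 1
n=25: ⌊(26·187+44)/222⌋ − ⌊(25·187+44)/222⌋ = ⌊4906/222⌋ − ⌊4719/222⌋ = 22 − 21 = 1
n=26: ⌊(27·187+44)/222⌋ − ⌊(26·187+44)/222⌋ = ⌊5093/222⌋ − ⌊4906/222⌋ = 22 − 22 = 0
n=27: ⌊(28·187+44)/222⌋ − ⌊(27·187+44)/222⌋ = ⌊5280/222⌋ − ⌊5093/222⌋ = 23 − 22 = 1
n=28: ⌊(29·187+44)/222⌋ − ⌊(28·187+44)/222⌋ = ⌊5467/222⌋ − ⌊5280/222⌋ = 24 − 23 = 1
n=29: ⌊(30·187+44)/222⌋ − ⌊(29·187+44)/222⌋ = ⌊5654/222⌋ − ⌊5467/222⌋ = 25 − 24 = 1
n=30: ⌊(31·187+44)/222⌋ − ⌊(30·187+44)/222⌋ = ⌊5841/222⌋ − ⌊5654/222⌋ = 26 − 25 = 1
n=31: ⌊(32·187+44)/222⌋ − ⌊(31·187+44)/222⌋ = ⌊6028/222⌋ − ⌊5841/222⌋ = 27 − 26 = 1
n=32: ⌊(33·187+44)/222⌋ − ⌊(32·187+44)/222⌋ = ⌊6215/222⌋ − ⌊6028/222⌋ = 27 − 27 = 0
n=33: ⌊(34·187+44)/222⌋ − ⌊(33·187+44)/222⌋ = ⌊6402/222⌋ − ⌊6215/222⌋ = 28 − 27 = 1
n=34: ⌊(35·187+44)/222⌋ − ⌊(34·187+44)/222⌋ = ⌊6589/222⌋ − ⌊6402/222⌋ = 29 − 28 = 1
n=35: ⌊(36·187+44)/222⌋ − ⌊(35·187+44)/222⌋ = ⌊6776/222⌋ − ⌊6589/222⌋ = 30 − 29 = 1
n=36: ⌊(37·187+44)/222⌋ − ⌊(36·187+44)/222⌋ = ⌊6963/222⌋ − ⌊6776/222⌋ = 31 − 30 = 1
n=37: ⌊(38·187+44)/222⌋ − ⌊(37·187+44)/222⌋ = ⌊7150/222⌋ − ⌊6963/222⌋ = 32 − 31 = 1
n=38: ⌊(39·187+44)/222⌋ − ⌊(38·187+44)/222⌋ = ⌊7337/222⌋ − ⌊7150/222⌋ = 33 − 32 = 1
n=39: ⌊(40·187+44)/222⌋ − ⌊(39·187+44)/222⌋ = ⌊7524/222⌋ − ⌊7337/222⌋ = 33 − 33 = 0
n=40: ⌊(41·187+44)/222⌋ − ⌊(40·187+44)/222⌋ = ⌊7711/222⌋ − ⌊7524/222⌋ = 34 − 33 = 1
n=41: ⌊(42·187+44)/222⌋ − ⌊(41·187+44)/222⌋ = ⌊7898/222⌋ − ⌊7711/222⌋ = 35 − 34 = 1
n=42: ⌊(43·187+44)/222⌋ − ⌊(42·187+44)/222⌋ = ⌊8085/222⌋ − ⌊7898/222⌋ = 36 − 35 = 1
n=43: ⌊(44·187+44)/222⌋ − ⌊(43·187+44)/222⌋ = ⌊8272/222⌋ − ⌊8085/222⌋ = 37 − 36 = 1
n=44: ⌊(45·187+44)/222⌋ − ⌊(44·187+44)/222⌋ = ⌊8459/222⌋ − ⌊8272/222⌋ = 38 − 37 = 1
n=45: ⌊(46·187+44)/222⌋ − ⌊(45·187+44)/222⌋ = ⌊8646/222⌋ − ⌊8459/222⌋ = 38 − 38 = 0
n=46: ⌊(47·187+44)/222⌋ − ⌊(46·187+44)/222⌋ = ⌊8833/222⌋ − ⌊8646/222⌋ = 39 − 38 = 1
n=47: ⌊(48·187+44)/222⌋ − ⌊(47·187+44)/222⌋ = ⌊9020/222⌋ − ⌊8833/222⌋ = 40 − 39 = 1
n=48: ⌊(49·187+44)/222⌋ − ⌊(48·187+44)/222⌋ = ⌊9207/222⌋ − ⌊9020/222⌋ = 41 − 40 = 1
n=49: ⌊(50·187+44)/222⌋ − ⌊(49·187+44)/222⌋ = ⌊9394/222⌋ − ⌊9207/222⌋ = 42 − 41 = 1
n=50: ⌊(51·187+44)/222⌋ − ⌊(50·187+44)/222⌋ = ⌊9581/222⌋ − ⌊9394/222⌋ = 43 − 42 = 1
n=51: ⌊(52·187+44)/222⌋ − ⌊(51·187+44)/222⌋ = ⌊9768/222⌋ − ⌊9581/222⌋ = 44 − 43 = 1
n=52: ⌊(53·187+44)/222⌋ − ⌊(52·187+44)/222⌋ = ⌊9955/222⌋ − ⌊9768/222⌋ = 44 − 44 = 0
n=53: ⌊(54·187+44)/222⌋ − ⌊(53·187+44)/222⌋ = ⌊10142/222⌋ − ⌊9955/222⌋ = 45 − 44 = 1
n=54: ⌊(55·187+44)/222⌋ − ⌊(54·187+44)/222⌋ = ⌊10329/222⌋ − ⌊10142/222⌋ = 46 − 45 = 1
n=55: ⌊(56·187+44)/222⌋ − ⌊(55·187+44)/222⌋ = ⌊10516/222⌋ − ⌊10329/222⌋ = 47 − 46 = 1
n=56: ⌊(57·187+44)/222⌋ − ⌊(56·187+44)/222⌋ = ⌊10703/222⌋ − ⌊10516/222⌋ = 48 − 47 = 1
n=57: ⌊(58·187+44)/222⌋ − ⌊(57·187+44)/222⌋ = ⌊10890/222⌋ − ⌊10703/222⌋ = 49 − 48 = 1
n=58: ⌊(59·187+44)/222⌋ − ⌊(58·187+44)/222⌋ = ⌊11077/222⌋ − ⌊10890/222⌋ = 49 − 49 = 0
n=59: ⌊(60·187+44)/222⌋ − ⌊(59·187+44)/222⌋ = ⌊11264/222⌋ − ⌊11077/222⌋ = 50 − 49 = 1
n=60: ⌊(61·187+44)/222⌋ − ⌊(60·187+44)/222⌋ = ⌊11451/222⌋ − ⌊11264/222⌋ = 51 − 50 = 1
n=61: ⌊(62·187+44)/222⌋ − ⌊(61·187+44)/222⌋ = ⌊11638/222⌋ − ⌊11451/222⌋ = 52 − 51 = 1
n=62: ⌊(63·187+44)/222⌋ − ⌊(62·187+44)/222⌋ = ⌊11825/222⌋ − ⌊11638/222⌋ = 53 − 52 = 1
n=63: ⌊(64·187+44)/222⌋ − ⌊(63·187+44)/222⌋ = ⌊12012/222⌋ − ⌊11825/222⌋ = 54 − 53 = 1
n=64: ⌊(65·187+44)/222⌋ − ⌊(64·187+44)/222⌋ = ⌊12199/222⌋ − ⌊12012/222⌋ = 54 − 54 = 0
n=65: ⌊(66·187+44)/222⌋ − ⌊(65·187+44)/222⌋ = ⌊12386/222⌋ − ⌊12199/222⌋ = 55 − 54 = 1
n=66: ⌊(67·187+44)/222⌋ − ⌊(66·187+44)/222⌋ = ⌊12573/222⌋ − ⌊12386/222⌋ = 56 − 55 = 1
n=67: ⌊(68·187+44)/222⌋ − ⌊(67·187+44)/222⌋ = ⌊12760/222⌋ − ⌊12573/222⌋ = 57 − 56 = 1
n=68: ⌊(69·187+44)/222⌋ − ⌊(68·187+44)/222⌋ = ⌊12947/222⌋ − ⌊12760/222⌋ = 58 − 57 = 1
n=69: ⌊(70·187+44)/222⌋ − ⌊(69·187+44)/222⌋ = ⌊13134/222⌋ − ⌊12947/222⌋ = 59 − 58 = 1
n=70: ⌊(71·187+44)/222⌋ − ⌊(70·187+44)/222⌋ = ⌊13321/222⌋ − ⌊13134/222⌋ = 60 − 59 = 1
n=71: ⌊(72·187+44)/222⌋ − ⌊(71·187+44)/222⌋ = ⌊13508/222⌋ − ⌊13321/222⌋ = 60 − 60 = 0
n=72: ⌊(73·187+44)/222⌋ − ⌊(72·187+44)/222⌋ = ⌊13695/222⌋ − ⌊13508/222⌋ = 61 − 60 = 1
n=73: ⌊(74·187+44)/222⌋ − ⌊(73·187+44)/222⌋ = ⌊13882/222⌋ − ⌊13695/222⌋ = 62 − 61 = 1
n=74: ⌊(75·187+44)/222⌋ − ⌊(74·187+44)/222⌋ = ⌊14069/222⌋ − ⌊13882/222⌋ = 63 − 62 = 1
n=75: ⌊(76·187+44)/222⌋ − ⌊(75·187+44)/222⌋ = ⌊14256/222⌋ − ⌊14069/222⌋ = 64 − 63 = 1
n=76: ⌊(77·187+44)/222⌋ − ⌊(76·187+44)/222⌋ = ⌊14443/222⌋ − ⌊14256/222⌋ = 65 − 64 = 1
n=77: ⌊(78·187+44)/222⌋ − ⌊(77·187+44)/222⌋ = ⌊14630/222⌋ − ⌊14443/222⌋ = 65 − 65 = 0
n=78: ⌊(79·187+44)/222⌋ − ⌊(78·187+44)/222⌋ = ⌊14817/222⌋ − ⌊14630/222⌋ = 66 − 65 = 1
n=79: ⌊(80·187+44)/222⌋ − ⌊(79·187+44)/222⌋ = ⌊15004/222⌋ − ⌊14817/222⌋ = 67 − 66 = 1
n=80: ⌊(81·187+44)/222⌋ − ⌊(80·187+44)/222⌋ = ⌊15191/222⌋ − ⌊15004/222⌋ = 68 − 67 = 1
n=81: ⌊(82·187+44)/222⌋ − ⌊(81·187+44)/222⌋ = ⌊15378/222⌋ − ⌊15191/222⌋ = 69 − 68 = 1
n=82: ⌊(83·187+44)/222⌋ − ⌊(82·187+44)/222⌋ = ⌊15565/222⌋ − ⌊15378/222⌋ = 70 − 69 = 1
n=83: ⌊(84·187+44)/222⌋ − ⌊(83·187+44)/222⌋ = ⌊15752/222⌋ − ⌊15565/222⌋ = 70 − 70 = 0
n=84: ⌊(85·187+44)/222⌋ − ⌊(84·187+44)/222⌋ = ⌊15939/222⌋ − ⌊15752/222⌋ = 71 − 70 = 1
n=85: ⌊(86·187+44)/222⌋ − ⌊(85·187+44)/222⌋ = ⌊16126/222⌋ − ⌊15939/222⌋ = 72 − 71 = 1
n=86: ⌊(87·187+44)/222⌋ − ⌊(86·187+44)/222⌋ = ⌊16313/222⌋ − ⌊16126/222⌋ = 73 − 72 = 1
n=87: ⌊(88·187+44)/222⌋ − ⌊(87·187+44)/222⌋ = ⌊16500/222⌋ − ⌊16313/222⌋ = 74 − 73 = 1
n=88: ⌊(89·187+44)/222⌋ − ⌊(88·187+44)/222⌋ = ⌊16687/222⌋ − ⌊16500/222⌋ = 75 − 74 = 1
n=89: ⌊(90·187+44)/222⌋ − ⌊(89·187+44)/222⌋ = ⌊16874/222⌋ − ⌊16687/222⌋ = 76 − 75 = 1
n=90: ⌊(91·187+44)/222⌋ − ⌊(90·187+44)/222⌋ = ⌊17061/222⌋ − ⌊16874/222⌋ = 76 − 76 = 0
n=91: ⌊(92·187+44)/222⌋ − ⌊(91·187+44)/222⌋ = ⌊17248/222⌋ − ⌊17061/222⌋ = 77 − 76 = 1
n=92: ⌊(93·187+44)/222⌋ − ⌊(92·187+44)/222⌋ = ⌊17435/222⌋ − ⌊17248/222⌋ = 78 − 77 = 1

101111101111101111110111110111110111111011111011111101111101111101111110111110111110111111011


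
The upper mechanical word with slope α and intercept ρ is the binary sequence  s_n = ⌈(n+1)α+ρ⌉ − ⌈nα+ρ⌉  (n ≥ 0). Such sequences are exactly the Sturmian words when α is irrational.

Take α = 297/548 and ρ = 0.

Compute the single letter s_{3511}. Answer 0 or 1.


1

(n+1)α + ρ = (3512·297) / 548 = 1043064/548
nα + ρ     = (3511·297) / 548 = 1042767/548
⌈1043064/548⌉ = 1904,  ⌈1042767/548⌉ = 1903
s_{3511} = 1904 − 1903 = 1


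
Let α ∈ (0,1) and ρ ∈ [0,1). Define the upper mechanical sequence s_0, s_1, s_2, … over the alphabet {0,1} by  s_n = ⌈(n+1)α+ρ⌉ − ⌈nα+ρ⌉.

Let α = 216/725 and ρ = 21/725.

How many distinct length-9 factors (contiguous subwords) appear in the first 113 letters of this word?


t_n = ⌈(n·216+21)/725⌉ for n = 0 … 113:
  n=0…9: ⌈21/725⌉=1 ⌈237/725⌉=1 ⌈453/725⌉=1 ⌈669/725⌉=1 ⌈885/725⌉=2 ⌈1101/725⌉=2 ⌈1317/725⌉=2 ⌈1533/725⌉=3 ⌈1749/725⌉=3 ⌈1965/725⌉=3
  n=10…19: ⌈2181/725⌉=4 ⌈2397/725⌉=4 ⌈2613/725⌉=4 ⌈2829/725⌉=4 ⌈3045/725⌉=5 ⌈3261/725⌉=5 ⌈3477/725⌉=5 ⌈3693/725⌉=6 ⌈3909/725⌉=6 ⌈4125/725⌉=6
  n=20…29: ⌈4341/725⌉=6 ⌈4557/725⌉=7 ⌈4773/725⌉=7 ⌈4989/725⌉=7 ⌈5205/725⌉=8 ⌈5421/725⌉=8 ⌈5637/725⌉=8 ⌈5853/725⌉=9 ⌈6069/725⌉=9 ⌈6285/725⌉=9
  n=30…39: ⌈6501/725⌉=9 ⌈6717/725⌉=10 ⌈6933/725⌉=10 ⌈7149/725⌉=10 ⌈7365/725⌉=11 ⌈7581/725⌉=11 ⌈7797/725⌉=11 ⌈8013/725⌉=12 ⌈8229/725⌉=12 ⌈8445/725⌉=12
  n=40…49: ⌈8661/725⌉=12 ⌈8877/725⌉=13 ⌈9093/725⌉=13 ⌈9309/725⌉=13 ⌈9525/725⌉=14 ⌈9741/725⌉=14 ⌈9957/725⌉=14 ⌈10173/725⌉=15 ⌈10389/725⌉=15 ⌈10605/725⌉=15
  n=50…59: ⌈10821/725⌉=15 ⌈11037/725⌉=16 ⌈11253/725⌉=16 ⌈11469/725⌉=16 ⌈11685/725⌉=17 ⌈11901/725⌉=17 ⌈12117/725⌉=17 ⌈12333/725⌉=18 ⌈12549/725⌉=18 ⌈12765/725⌉=18
  n=60…69: ⌈12981/725⌉=18 ⌈13197/725⌉=19 ⌈13413/725⌉=19 ⌈13629/725⌉=19 ⌈13845/725⌉=20 ⌈14061/725⌉=20 ⌈14277/725⌉=20 ⌈14493/725⌉=20 ⌈14709/725⌉=21 ⌈14925/725⌉=21
  n=70…79: ⌈15141/725⌉=21 ⌈15357/725⌉=22 ⌈15573/725⌉=22 ⌈15789/725⌉=22 ⌈16005/725⌉=23 ⌈16221/725⌉=23 ⌈16437/725⌉=23 ⌈16653/725⌉=23 ⌈16869/725⌉=24 ⌈17085/725⌉=24
  n=80…89: ⌈17301/725⌉=24 ⌈17517/725⌉=25 ⌈17733/725⌉=25 ⌈17949/725⌉=25 ⌈18165/725⌉=26 ⌈18381/725⌉=26 ⌈18597/725⌉=26 ⌈18813/725⌉=26 ⌈19029/725⌉=27 ⌈19245/725⌉=27
  n=90…99: ⌈19461/725⌉=27 ⌈19677/725⌉=28 ⌈19893/725⌉=28 ⌈20109/725⌉=28 ⌈20325/725⌉=29 ⌈20541/725⌉=29 ⌈20757/725⌉=29 ⌈20973/725⌉=29 ⌈21189/725⌉=30 ⌈21405/725⌉=30
  n=100…109: ⌈21621/725⌉=30 ⌈21837/725⌉=31 ⌈22053/725⌉=31 ⌈22269/725⌉=31 ⌈22485/725⌉=32 ⌈22701/725⌉=32 ⌈22917/725⌉=32 ⌈23133/725⌉=32 ⌈23349/725⌉=33 ⌈23565/725⌉=33
  n=110…113: ⌈23781/725⌉=33 ⌈23997/725⌉=34 ⌈24213/725⌉=34 ⌈24429/725⌉=34
s_n = t_(n+1) − t_n for n = 0 … 112 gives
prefix = 00010010010001001000100100100010010010001001001000100100100010010001001001000100100100010010010001001001000100100
slide a length-9 window over [0..8] … [104..112] (105 windows); first occurrence of each distinct factor:
  [  0..  8] 000100100
  [  1..  9] 001001001
  [  2.. 10] 010010010
  [  3.. 11] 100100100
  [  4.. 12] 001001000
  [  5.. 13] 010010001
  [  6.. 14] 100100010
  [  7.. 15] 001000100
  [  8.. 16] 010001001
  [  9.. 17] 100010010
  (the other 95 windows repeat one of these)
distinct factors: {000100100, 001000100, 001001000, 001001001, 010001001, 010010001, 010010010, 100010010, 100100010, 100100100}
count = 10  (Sturmian bound for length 9 is 10)

10
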